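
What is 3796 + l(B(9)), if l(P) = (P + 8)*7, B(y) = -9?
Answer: 3789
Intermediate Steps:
l(P) = 56 + 7*P (l(P) = (8 + P)*7 = 56 + 7*P)
3796 + l(B(9)) = 3796 + (56 + 7*(-9)) = 3796 + (56 - 63) = 3796 - 7 = 3789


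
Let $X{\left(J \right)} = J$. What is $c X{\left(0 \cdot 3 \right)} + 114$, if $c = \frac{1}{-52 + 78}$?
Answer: $114$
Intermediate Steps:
$c = \frac{1}{26} \approx 0.038462$
$c X{\left(0 \cdot 3 \right)} + 114 = \frac{0 \cdot 3}{26} + 114 = \frac{1}{26} \cdot 0 + 114 = 0 + 114 = 114$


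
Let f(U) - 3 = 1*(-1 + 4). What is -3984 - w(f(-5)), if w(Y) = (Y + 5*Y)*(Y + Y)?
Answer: -4416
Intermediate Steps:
f(U) = 6 (f(U) = 3 + 1*(-1 + 4) = 3 + 1*3 = 3 + 3 = 6)
w(Y) = 12*Y**2 (w(Y) = (6*Y)*(2*Y) = 12*Y**2)
-3984 - w(f(-5)) = -3984 - 12*6**2 = -3984 - 12*36 = -3984 - 1*432 = -3984 - 432 = -4416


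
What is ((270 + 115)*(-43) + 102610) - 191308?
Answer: -105253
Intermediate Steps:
((270 + 115)*(-43) + 102610) - 191308 = (385*(-43) + 102610) - 191308 = (-16555 + 102610) - 191308 = 86055 - 191308 = -105253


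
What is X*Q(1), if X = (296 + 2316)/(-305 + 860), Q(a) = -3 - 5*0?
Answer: -2612/185 ≈ -14.119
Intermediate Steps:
Q(a) = -3 (Q(a) = -3 + 0 = -3)
X = 2612/555 ≈ 4.7063
X*Q(1) = (2612/555)*(-3) = -2612/185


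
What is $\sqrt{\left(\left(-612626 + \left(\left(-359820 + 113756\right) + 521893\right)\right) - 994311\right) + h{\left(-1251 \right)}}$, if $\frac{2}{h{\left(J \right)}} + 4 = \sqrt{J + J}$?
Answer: $\sqrt{2} \sqrt{\frac{-2662217 + 1996662 i \sqrt{278}}{4 - 3 i \sqrt{278}}} \approx 1.7218 \cdot 10^{-5} - 1153.7 i$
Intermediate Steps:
$h{\left(J \right)} = \frac{2}{-4 + \sqrt{2} \sqrt{J}}$ ($h{\left(J \right)} = \frac{2}{-4 + \sqrt{J + J}} = \frac{2}{-4 + \sqrt{2 J}} = \frac{2}{-4 + \sqrt{2} \sqrt{J}}$)
$\sqrt{\left(\left(-612626 + \left(\left(-359820 + 113756\right) + 521893\right)\right) - 994311\right) + h{\left(-1251 \right)}} = \sqrt{\left(\left(-612626 + \left(\left(-359820 + 113756\right) + 521893\right)\right) - 994311\right) + \frac{2}{-4 + \sqrt{2} \sqrt{-1251}}} = \sqrt{\left(\left(-612626 + \left(-246064 + 521893\right)\right) - 994311\right) + \frac{2}{-4 + \sqrt{2} \cdot 3 i \sqrt{139}}} = \sqrt{\left(\left(-612626 + 275829\right) - 994311\right) + \frac{2}{-4 + 3 i \sqrt{278}}} = \sqrt{\left(-336797 - 994311\right) + \frac{2}{-4 + 3 i \sqrt{278}}} = \sqrt{-1331108 + \frac{2}{-4 + 3 i \sqrt{278}}}$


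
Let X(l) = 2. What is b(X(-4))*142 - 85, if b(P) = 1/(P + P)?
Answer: -99/2 ≈ -49.500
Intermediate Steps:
b(P) = 1/(2*P)
b(X(-4))*142 - 85 = ((½)/2)*142 - 85 = ((½)*(½))*142 - 85 = (¼)*142 - 85 = 71/2 - 85 = -99/2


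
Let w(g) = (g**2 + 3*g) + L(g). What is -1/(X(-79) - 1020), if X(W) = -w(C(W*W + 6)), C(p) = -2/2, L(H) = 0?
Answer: 1/1018 ≈ 0.00098232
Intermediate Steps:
C(p) = -1 (C(p) = -2*1/2 = -1)
w(g) = g**2 + 3*g (w(g) = (g**2 + 3*g) + 0 = g**2 + 3*g)
X(W) = 2 (X(W) = -(-1)*(3 - 1) = -(-1)*2 = -1*(-2) = 2)
-1/(X(-79) - 1020) = -1/(2 - 1020) = -1/(-1018) = -1*(-1/1018) = 1/1018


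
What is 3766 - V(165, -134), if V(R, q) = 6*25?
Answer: 3616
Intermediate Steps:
V(R, q) = 150
3766 - V(165, -134) = 3766 - 1*150 = 3766 - 150 = 3616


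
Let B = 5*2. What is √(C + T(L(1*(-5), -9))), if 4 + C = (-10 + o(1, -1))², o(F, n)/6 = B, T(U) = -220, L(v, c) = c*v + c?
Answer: 2*√569 ≈ 47.707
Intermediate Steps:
B = 10
L(v, c) = c + c*v
o(F, n) = 60 (o(F, n) = 6*10 = 60)
C = 2496 (C = -4 + (-10 + 60)² = -4 + 50² = -4 + 2500 = 2496)
√(C + T(L(1*(-5), -9))) = √(2496 - 220) = √2276 = 2*√569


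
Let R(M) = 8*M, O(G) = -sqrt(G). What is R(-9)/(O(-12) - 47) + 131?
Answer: 294335/2221 - 144*I*sqrt(3)/2221 ≈ 132.52 - 0.1123*I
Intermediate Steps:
R(-9)/(O(-12) - 47) + 131 = (8*(-9))/(-sqrt(-12) - 47) + 131 = -72/(-2*I*sqrt(3) - 47) + 131 = -72/(-47 - 2*I*sqrt(3)) + 131 = 131 - 72/(-47 - 2*I*sqrt(3))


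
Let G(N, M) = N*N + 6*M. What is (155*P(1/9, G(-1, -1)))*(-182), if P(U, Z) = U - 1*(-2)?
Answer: -535990/9 ≈ -59554.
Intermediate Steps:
G(N, M) = N² + 6*M
P(U, Z) = 2 + U (P(U, Z) = U + 2 = 2 + U)
(155*P(1/9, G(-1, -1)))*(-182) = (155*(2 + 1/9))*(-182) = (155*(2 + ⅑))*(-182) = (155*(19/9))*(-182) = (2945/9)*(-182) = -535990/9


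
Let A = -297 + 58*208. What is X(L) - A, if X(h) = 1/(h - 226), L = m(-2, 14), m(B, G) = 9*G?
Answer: -1176701/100 ≈ -11767.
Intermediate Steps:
L = 126 (L = 9*14 = 126)
X(h) = 1/(-226 + h)
A = 11767 (A = -297 + 12064 = 11767)
X(L) - A = 1/(-226 + 126) - 1*11767 = 1/(-100) - 11767 = -1/100 - 11767 = -1176701/100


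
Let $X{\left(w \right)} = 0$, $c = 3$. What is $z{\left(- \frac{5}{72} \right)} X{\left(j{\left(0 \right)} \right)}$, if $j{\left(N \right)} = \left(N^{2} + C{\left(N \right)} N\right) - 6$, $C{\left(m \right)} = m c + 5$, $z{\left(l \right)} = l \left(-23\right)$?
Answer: $0$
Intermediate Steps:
$z{\left(l \right)} = - 23 l$
$C{\left(m \right)} = 5 + 3 m$ ($C{\left(m \right)} = m 3 + 5 = 3 m + 5 = 5 + 3 m$)
$j{\left(N \right)} = -6 + N^{2} + N \left(5 + 3 N\right)$ ($j{\left(N \right)} = \left(N^{2} + \left(5 + 3 N\right) N\right) - 6 = \left(N^{2} + N \left(5 + 3 N\right)\right) - 6 = -6 + N^{2} + N \left(5 + 3 N\right)$)
$z{\left(- \frac{5}{72} \right)} X{\left(j{\left(0 \right)} \right)} = - 23 \left(- \frac{5}{72}\right) 0 = - 23 \left(\left(-5\right) \frac{1}{72}\right) 0 = \left(-23\right) \left(- \frac{5}{72}\right) 0 = \frac{115}{72} \cdot 0 = 0$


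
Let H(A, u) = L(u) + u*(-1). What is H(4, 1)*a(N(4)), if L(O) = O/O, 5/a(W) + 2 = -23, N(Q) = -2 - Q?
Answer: 0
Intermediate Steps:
a(W) = -⅕ (a(W) = 5/(-2 - 23) = 5/(-25) = 5*(-1/25) = -⅕)
L(O) = 1
H(A, u) = 1 - u (H(A, u) = 1 + u*(-1) = 1 - u)
H(4, 1)*a(N(4)) = (1 - 1*1)*(-⅕) = (1 - 1)*(-⅕) = 0*(-⅕) = 0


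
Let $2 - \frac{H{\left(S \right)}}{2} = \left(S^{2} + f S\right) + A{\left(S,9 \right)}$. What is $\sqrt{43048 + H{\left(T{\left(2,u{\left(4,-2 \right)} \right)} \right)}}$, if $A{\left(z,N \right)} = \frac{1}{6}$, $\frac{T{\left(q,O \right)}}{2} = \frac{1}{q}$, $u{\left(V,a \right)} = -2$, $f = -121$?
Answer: $\frac{5 \sqrt{15585}}{3} \approx 208.07$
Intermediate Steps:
$T{\left(q,O \right)} = \frac{2}{q}$
$A{\left(z,N \right)} = \frac{1}{6}$
$H{\left(S \right)} = \frac{11}{3} - 2 S^{2} + 242 S$ ($H{\left(S \right)} = 4 - 2 \left(\left(S^{2} - 121 S\right) + \frac{1}{6}\right) = 4 - 2 \left(\frac{1}{6} + S^{2} - 121 S\right) = 4 - \left(\frac{1}{3} - 242 S + 2 S^{2}\right) = \frac{11}{3} - 2 S^{2} + 242 S$)
$\sqrt{43048 + H{\left(T{\left(2,u{\left(4,-2 \right)} \right)} \right)}} = \sqrt{43048 + \left(\frac{11}{3} - 2 \left(\frac{2}{2}\right)^{2} + 242 \cdot \frac{2}{2}\right)} = \sqrt{43048 + \left(\frac{11}{3} - 2 \left(2 \cdot \frac{1}{2}\right)^{2} + 242 \cdot 2 \cdot \frac{1}{2}\right)} = \sqrt{43048 + \left(\frac{11}{3} - 2 \cdot 1^{2} + 242 \cdot 1\right)} = \sqrt{43048 + \left(\frac{11}{3} - 2 + 242\right)} = \sqrt{43048 + \frac{731}{3}} = \sqrt{\frac{129875}{3}} = \frac{5 \sqrt{15585}}{3}$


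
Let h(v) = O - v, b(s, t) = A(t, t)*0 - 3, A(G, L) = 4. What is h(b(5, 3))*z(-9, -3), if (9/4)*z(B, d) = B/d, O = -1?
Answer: 8/3 ≈ 2.6667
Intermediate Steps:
b(s, t) = -3 (b(s, t) = 4*0 - 3 = 0 - 3 = -3)
z(B, d) = 4*B/(9*d) (z(B, d) = 4*(B/d)/9 = 4*B/(9*d))
h(v) = -1 - v
h(b(5, 3))*z(-9, -3) = (-1 - 1*(-3))*((4/9)*(-9)/(-3)) = (-1 + 3)*((4/9)*(-9)*(-1/3)) = 2*(4/3) = 8/3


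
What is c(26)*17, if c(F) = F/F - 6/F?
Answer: 170/13 ≈ 13.077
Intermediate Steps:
c(F) = 1 - 6/F
c(26)*17 = ((-6 + 26)/26)*17 = ((1/26)*20)*17 = (10/13)*17 = 170/13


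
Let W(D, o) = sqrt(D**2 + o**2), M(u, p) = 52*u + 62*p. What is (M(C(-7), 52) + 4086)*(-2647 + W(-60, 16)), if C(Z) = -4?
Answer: -18798994 + 28408*sqrt(241) ≈ -1.8358e+7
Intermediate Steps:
(M(C(-7), 52) + 4086)*(-2647 + W(-60, 16)) = ((52*(-4) + 62*52) + 4086)*(-2647 + sqrt((-60)**2 + 16**2)) = ((-208 + 3224) + 4086)*(-2647 + sqrt(3600 + 256)) = (3016 + 4086)*(-2647 + sqrt(3856)) = 7102*(-2647 + 4*sqrt(241)) = -18798994 + 28408*sqrt(241)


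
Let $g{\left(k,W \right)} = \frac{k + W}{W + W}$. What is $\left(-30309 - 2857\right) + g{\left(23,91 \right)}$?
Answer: $- \frac{3018049}{91} \approx -33165.0$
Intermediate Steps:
$g{\left(k,W \right)} = \frac{W + k}{2 W}$
$\left(-30309 - 2857\right) + g{\left(23,91 \right)} = \left(-30309 - 2857\right) + \frac{91 + 23}{2 \cdot 91} = -33166 + \frac{1}{2} \cdot \frac{1}{91} \cdot 114 = -33166 + \frac{57}{91} = - \frac{3018049}{91}$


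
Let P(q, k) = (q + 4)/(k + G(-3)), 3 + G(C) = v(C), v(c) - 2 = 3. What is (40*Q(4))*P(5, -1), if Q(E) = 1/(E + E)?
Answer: 45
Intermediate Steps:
v(c) = 5 (v(c) = 2 + 3 = 5)
G(C) = 2 (G(C) = -3 + 5 = 2)
Q(E) = 1/(2*E)
P(q, k) = (4 + q)/(2 + k) (P(q, k) = (q + 4)/(k + 2) = (4 + q)/(2 + k))
(40*Q(4))*P(5, -1) = (40*((½)/4))*((4 + 5)/(2 - 1)) = (40*((½)*(¼)))*(9/1) = (40*(⅛))*(1*9) = 5*9 = 45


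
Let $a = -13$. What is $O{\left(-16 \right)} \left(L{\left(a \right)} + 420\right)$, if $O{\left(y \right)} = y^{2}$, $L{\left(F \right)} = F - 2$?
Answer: $103680$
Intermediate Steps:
$L{\left(F \right)} = -2 + F$
$O{\left(-16 \right)} \left(L{\left(a \right)} + 420\right) = \left(-16\right)^{2} \left(\left(-2 - 13\right) + 420\right) = 256 \left(-15 + 420\right) = 256 \cdot 405 = 103680$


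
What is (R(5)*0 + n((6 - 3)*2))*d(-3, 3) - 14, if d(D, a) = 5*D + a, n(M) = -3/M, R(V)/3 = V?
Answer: -8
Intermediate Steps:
R(V) = 3*V
d(D, a) = a + 5*D
(R(5)*0 + n((6 - 3)*2))*d(-3, 3) - 14 = ((3*5)*0 - 3*1/(2*(6 - 3)))*(3 + 5*(-3)) - 14 = (15*0 - 3/(3*2))*(3 - 15) - 14 = (0 - 3/6)*(-12) - 14 = (0 - 3*⅙)*(-12) - 14 = (0 - ½)*(-12) - 14 = -½*(-12) - 14 = 6 - 14 = -8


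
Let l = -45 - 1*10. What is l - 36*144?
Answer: -5239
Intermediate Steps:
l = -55 (l = -45 - 10 = -55)
l - 36*144 = -55 - 36*144 = -55 - 5184 = -5239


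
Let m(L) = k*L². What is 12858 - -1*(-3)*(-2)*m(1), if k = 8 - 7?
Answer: 12864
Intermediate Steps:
k = 1
m(L) = L² (m(L) = 1*L² = L²)
12858 - -1*(-3)*(-2)*m(1) = 12858 - -1*(-3)*(-2)*1² = 12858 - 3*(-2) = 12858 - (-6) = 12858 - 1*(-6) = 12858 + 6 = 12864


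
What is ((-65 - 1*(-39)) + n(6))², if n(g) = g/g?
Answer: 625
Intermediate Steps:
n(g) = 1
((-65 - 1*(-39)) + n(6))² = ((-65 - 1*(-39)) + 1)² = ((-65 + 39) + 1)² = (-26 + 1)² = (-25)² = 625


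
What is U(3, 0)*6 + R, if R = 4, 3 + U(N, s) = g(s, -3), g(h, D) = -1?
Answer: -20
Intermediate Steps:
U(N, s) = -4 (U(N, s) = -3 - 1 = -4)
U(3, 0)*6 + R = -4*6 + 4 = -24 + 4 = -20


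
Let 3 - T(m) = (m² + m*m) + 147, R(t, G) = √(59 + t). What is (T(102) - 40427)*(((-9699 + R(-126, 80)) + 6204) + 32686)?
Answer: -1791714389 - 61379*I*√67 ≈ -1.7917e+9 - 5.0241e+5*I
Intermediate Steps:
T(m) = -144 - 2*m² (T(m) = 3 - ((m² + m*m) + 147) = 3 - ((m² + m²) + 147) = 3 - (2*m² + 147) = 3 - (147 + 2*m²) = 3 + (-147 - 2*m²) = -144 - 2*m²)
(T(102) - 40427)*(((-9699 + R(-126, 80)) + 6204) + 32686) = ((-144 - 2*102²) - 40427)*(((-9699 + √(59 - 126)) + 6204) + 32686) = ((-144 - 2*10404) - 40427)*(((-9699 + √(-67)) + 6204) + 32686) = ((-144 - 20808) - 40427)*(((-9699 + I*√67) + 6204) + 32686) = (-20952 - 40427)*((-3495 + I*√67) + 32686) = -61379*(29191 + I*√67) = -1791714389 - 61379*I*√67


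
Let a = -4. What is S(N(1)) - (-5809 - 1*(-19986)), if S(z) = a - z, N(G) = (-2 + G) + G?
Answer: -14181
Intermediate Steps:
N(G) = -2 + 2*G
S(z) = -4 - z
S(N(1)) - (-5809 - 1*(-19986)) = (-4 - (-2 + 2*1)) - (-5809 - 1*(-19986)) = (-4 - (-2 + 2)) - (-5809 + 19986) = (-4 - 1*0) - 1*14177 = (-4 + 0) - 14177 = -4 - 14177 = -14181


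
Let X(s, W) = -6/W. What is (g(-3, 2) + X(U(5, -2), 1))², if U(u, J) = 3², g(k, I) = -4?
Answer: 100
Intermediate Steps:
U(u, J) = 9
(g(-3, 2) + X(U(5, -2), 1))² = (-4 - 6/1)² = (-4 - 6*1)² = (-4 - 6)² = (-10)² = 100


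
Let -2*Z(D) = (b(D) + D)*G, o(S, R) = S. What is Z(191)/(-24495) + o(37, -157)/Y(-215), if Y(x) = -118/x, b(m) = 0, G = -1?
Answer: 97423228/1445205 ≈ 67.411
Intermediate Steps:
Z(D) = D/2 (Z(D) = -(0 + D)*(-1)/2 = -D*(-1)/2 = -(-1)*D/2 = D/2)
Z(191)/(-24495) + o(37, -157)/Y(-215) = ((½)*191)/(-24495) + 37/((-118/(-215))) = (191/2)*(-1/24495) + 37/((-118*(-1/215))) = -191/48990 + 37/(118/215) = -191/48990 + 37*(215/118) = -191/48990 + 7955/118 = 97423228/1445205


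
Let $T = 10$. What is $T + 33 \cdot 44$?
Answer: $1462$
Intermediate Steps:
$T + 33 \cdot 44 = 10 + 33 \cdot 44 = 10 + 1452 = 1462$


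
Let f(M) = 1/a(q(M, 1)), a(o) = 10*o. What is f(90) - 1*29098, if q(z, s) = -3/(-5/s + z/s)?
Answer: -174605/6 ≈ -29101.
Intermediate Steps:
f(M) = ⅙ - M/30 (f(M) = 1/(10*(-3*1/(-5 + M))) = 1/(10*(-3/(-5 + M))) = 1/(-30/(-5 + M)) = ⅙ - M/30)
f(90) - 1*29098 = (⅙ - 1/30*90) - 1*29098 = (⅙ - 3) - 29098 = -17/6 - 29098 = -174605/6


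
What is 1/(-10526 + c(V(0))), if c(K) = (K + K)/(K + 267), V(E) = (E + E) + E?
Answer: -1/10526 ≈ -9.5003e-5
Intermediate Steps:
V(E) = 3*E (V(E) = 2*E + E = 3*E)
c(K) = 2*K/(267 + K) (c(K) = (2*K)/(267 + K) = 2*K/(267 + K))
1/(-10526 + c(V(0))) = 1/(-10526 + 2*(3*0)/(267 + 3*0)) = 1/(-10526 + 2*0/(267 + 0)) = 1/(-10526 + 2*0/267) = 1/(-10526 + 2*0*(1/267)) = 1/(-10526 + 0) = 1/(-10526) = -1/10526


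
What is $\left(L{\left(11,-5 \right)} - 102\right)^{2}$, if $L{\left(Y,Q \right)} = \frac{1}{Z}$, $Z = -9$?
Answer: $\frac{844561}{81} \approx 10427.0$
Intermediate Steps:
$L{\left(Y,Q \right)} = - \frac{1}{9}$ ($L{\left(Y,Q \right)} = \frac{1}{-9} = - \frac{1}{9}$)
$\left(L{\left(11,-5 \right)} - 102\right)^{2} = \left(- \frac{1}{9} - 102\right)^{2} = \left(- \frac{919}{9}\right)^{2} = \frac{844561}{81}$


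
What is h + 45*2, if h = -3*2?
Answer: 84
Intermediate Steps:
h = -6
h + 45*2 = -6 + 45*2 = -6 + 90 = 84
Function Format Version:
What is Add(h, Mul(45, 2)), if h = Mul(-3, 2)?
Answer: 84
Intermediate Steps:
h = -6
Add(h, Mul(45, 2)) = Add(-6, Mul(45, 2)) = Add(-6, 90) = 84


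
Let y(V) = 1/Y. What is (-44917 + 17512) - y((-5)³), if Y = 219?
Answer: -6001696/219 ≈ -27405.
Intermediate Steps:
y(V) = 1/219
(-44917 + 17512) - y((-5)³) = (-44917 + 17512) - 1*1/219 = -27405 - 1/219 = -6001696/219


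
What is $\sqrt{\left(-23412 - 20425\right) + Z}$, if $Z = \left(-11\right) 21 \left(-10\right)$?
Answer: $i \sqrt{41527} \approx 203.78 i$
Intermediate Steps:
$Z = 2310$ ($Z = \left(-231\right) \left(-10\right) = 2310$)
$\sqrt{\left(-23412 - 20425\right) + Z} = \sqrt{\left(-23412 - 20425\right) + 2310} = \sqrt{-43837 + 2310} = \sqrt{-41527} = i \sqrt{41527}$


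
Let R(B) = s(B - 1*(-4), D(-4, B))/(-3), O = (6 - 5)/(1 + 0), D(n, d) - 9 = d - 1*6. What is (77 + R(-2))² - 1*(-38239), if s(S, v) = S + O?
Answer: 44015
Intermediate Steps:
D(n, d) = 3 + d (D(n, d) = 9 + (d - 1*6) = 9 + (d - 6) = 9 + (-6 + d) = 3 + d)
O = 1 (O = 1/1 = 1*1 = 1)
s(S, v) = 1 + S (s(S, v) = S + 1 = 1 + S)
R(B) = -5/3 - B/3 (R(B) = (1 + (B - 1*(-4)))/(-3) = (1 + (B + 4))*(-⅓) = (1 + (4 + B))*(-⅓) = (5 + B)*(-⅓) = -5/3 - B/3)
(77 + R(-2))² - 1*(-38239) = (77 + (-5/3 - ⅓*(-2)))² - 1*(-38239) = (77 + (-5/3 + ⅔))² + 38239 = (77 - 1)² + 38239 = 76² + 38239 = 5776 + 38239 = 44015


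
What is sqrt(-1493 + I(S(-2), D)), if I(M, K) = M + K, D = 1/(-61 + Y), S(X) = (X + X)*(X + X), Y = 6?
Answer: 2*I*sqrt(1116995)/55 ≈ 38.432*I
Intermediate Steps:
S(X) = 4*X**2 (S(X) = (2*X)*(2*X) = 4*X**2)
D = -1/55 (D = 1/(-61 + 6) = 1/(-55) = -1/55 ≈ -0.018182)
I(M, K) = K + M
sqrt(-1493 + I(S(-2), D)) = sqrt(-1493 + (-1/55 + 4*(-2)**2)) = sqrt(-1493 + (-1/55 + 4*4)) = sqrt(-1493 + (-1/55 + 16)) = sqrt(-1493 + 879/55) = sqrt(-81236/55) = 2*I*sqrt(1116995)/55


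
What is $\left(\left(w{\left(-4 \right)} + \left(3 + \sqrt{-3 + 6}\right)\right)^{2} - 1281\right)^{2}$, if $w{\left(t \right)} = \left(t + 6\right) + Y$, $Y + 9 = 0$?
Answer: $1592836 + 20192 \sqrt{3} \approx 1.6278 \cdot 10^{6}$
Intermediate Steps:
$Y = -9$ ($Y = -9 + 0 = -9$)
$w{\left(t \right)} = -3 + t$ ($w{\left(t \right)} = \left(t + 6\right) - 9 = \left(6 + t\right) - 9 = -3 + t$)
$\left(\left(w{\left(-4 \right)} + \left(3 + \sqrt{-3 + 6}\right)\right)^{2} - 1281\right)^{2} = \left(\left(\left(-3 - 4\right) + \left(3 + \sqrt{-3 + 6}\right)\right)^{2} - 1281\right)^{2} = \left(\left(-7 + \left(3 + \sqrt{3}\right)\right)^{2} - 1281\right)^{2} = \left(\left(-4 + \sqrt{3}\right)^{2} - 1281\right)^{2} = \left(-1281 + \left(-4 + \sqrt{3}\right)^{2}\right)^{2}$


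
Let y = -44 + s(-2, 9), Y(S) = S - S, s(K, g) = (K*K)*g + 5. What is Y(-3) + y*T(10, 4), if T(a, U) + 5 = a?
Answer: -15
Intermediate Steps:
T(a, U) = -5 + a
s(K, g) = 5 + g*K² (s(K, g) = K²*g + 5 = g*K² + 5 = 5 + g*K²)
Y(S) = 0
y = -3 (y = -44 + (5 + 9*(-2)²) = -44 + (5 + 9*4) = -44 + (5 + 36) = -44 + 41 = -3)
Y(-3) + y*T(10, 4) = 0 - 3*(-5 + 10) = 0 - 3*5 = 0 - 15 = -15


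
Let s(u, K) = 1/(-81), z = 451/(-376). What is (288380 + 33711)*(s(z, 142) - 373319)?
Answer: -9739658214440/81 ≈ -1.2024e+11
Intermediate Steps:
z = -451/376 (z = 451*(-1/376) = -451/376 ≈ -1.1995)
s(u, K) = -1/81
(288380 + 33711)*(s(z, 142) - 373319) = (288380 + 33711)*(-1/81 - 373319) = 322091*(-30238840/81) = -9739658214440/81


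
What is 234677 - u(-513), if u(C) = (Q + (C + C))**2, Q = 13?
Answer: -791492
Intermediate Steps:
u(C) = (13 + 2*C)**2 (u(C) = (13 + (C + C))**2 = (13 + 2*C)**2)
234677 - u(-513) = 234677 - (13 + 2*(-513))**2 = 234677 - (13 - 1026)**2 = 234677 - 1*(-1013)**2 = 234677 - 1*1026169 = 234677 - 1026169 = -791492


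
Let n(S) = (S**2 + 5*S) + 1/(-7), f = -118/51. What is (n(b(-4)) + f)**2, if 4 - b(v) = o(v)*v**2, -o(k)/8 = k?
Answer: 8321305687458481/127449 ≈ 6.5291e+10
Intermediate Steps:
o(k) = -8*k
f = -118/51 (f = -118*1/51 = -118/51 ≈ -2.3137)
b(v) = 4 + 8*v**3 (b(v) = 4 - (-8*v)*v**2 = 4 - (-8)*v**3 = 4 + 8*v**3)
n(S) = -1/7 + S**2 + 5*S (n(S) = (S**2 + 5*S) - 1/7 = -1/7 + S**2 + 5*S)
(n(b(-4)) + f)**2 = ((-1/7 + (4 + 8*(-4)**3)**2 + 5*(4 + 8*(-4)**3)) - 118/51)**2 = ((-1/7 + (4 + 8*(-64))**2 + 5*(4 + 8*(-64))) - 118/51)**2 = ((-1/7 + (4 - 512)**2 + 5*(4 - 512)) - 118/51)**2 = ((-1/7 + (-508)**2 + 5*(-508)) - 118/51)**2 = ((-1/7 + 258064 - 2540) - 118/51)**2 = (1788667/7 - 118/51)**2 = (91221191/357)**2 = 8321305687458481/127449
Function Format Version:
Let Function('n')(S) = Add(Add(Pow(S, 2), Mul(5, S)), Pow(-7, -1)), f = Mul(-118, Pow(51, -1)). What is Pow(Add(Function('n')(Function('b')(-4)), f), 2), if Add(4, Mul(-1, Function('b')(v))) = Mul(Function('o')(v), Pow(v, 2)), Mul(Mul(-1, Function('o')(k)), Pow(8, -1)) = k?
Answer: Rational(8321305687458481, 127449) ≈ 6.5291e+10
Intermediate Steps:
Function('o')(k) = Mul(-8, k)
f = Rational(-118, 51) (f = Mul(-118, Rational(1, 51)) = Rational(-118, 51) ≈ -2.3137)
Function('b')(v) = Add(4, Mul(8, Pow(v, 3))) (Function('b')(v) = Add(4, Mul(-1, Mul(Mul(-8, v), Pow(v, 2)))) = Add(4, Mul(-1, Mul(-8, Pow(v, 3)))) = Add(4, Mul(8, Pow(v, 3))))
Function('n')(S) = Add(Rational(-1, 7), Pow(S, 2), Mul(5, S)) (Function('n')(S) = Add(Add(Pow(S, 2), Mul(5, S)), Rational(-1, 7)) = Add(Rational(-1, 7), Pow(S, 2), Mul(5, S)))
Pow(Add(Function('n')(Function('b')(-4)), f), 2) = Pow(Add(Add(Rational(-1, 7), Pow(Add(4, Mul(8, Pow(-4, 3))), 2), Mul(5, Add(4, Mul(8, Pow(-4, 3))))), Rational(-118, 51)), 2) = Pow(Add(Add(Rational(-1, 7), Pow(Add(4, Mul(8, -64)), 2), Mul(5, Add(4, Mul(8, -64)))), Rational(-118, 51)), 2) = Pow(Add(Add(Rational(-1, 7), Pow(Add(4, -512), 2), Mul(5, Add(4, -512))), Rational(-118, 51)), 2) = Pow(Add(Add(Rational(-1, 7), Pow(-508, 2), Mul(5, -508)), Rational(-118, 51)), 2) = Pow(Add(Add(Rational(-1, 7), 258064, -2540), Rational(-118, 51)), 2) = Pow(Add(Rational(1788667, 7), Rational(-118, 51)), 2) = Pow(Rational(91221191, 357), 2) = Rational(8321305687458481, 127449)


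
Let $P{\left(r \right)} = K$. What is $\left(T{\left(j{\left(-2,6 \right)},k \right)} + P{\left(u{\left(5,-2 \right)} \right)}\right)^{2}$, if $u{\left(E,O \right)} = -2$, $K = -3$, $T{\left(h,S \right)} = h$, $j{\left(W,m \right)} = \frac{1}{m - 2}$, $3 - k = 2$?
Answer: $\frac{121}{16} \approx 7.5625$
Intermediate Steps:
$k = 1$ ($k = 3 - 2 = 1$)
$j{\left(W,m \right)} = \frac{1}{-2 + m}$
$P{\left(r \right)} = -3$
$\left(T{\left(j{\left(-2,6 \right)},k \right)} + P{\left(u{\left(5,-2 \right)} \right)}\right)^{2} = \left(\frac{1}{-2 + 6} - 3\right)^{2} = \left(\frac{1}{4} - 3\right)^{2} = \left(- \frac{11}{4}\right)^{2} = \frac{121}{16}$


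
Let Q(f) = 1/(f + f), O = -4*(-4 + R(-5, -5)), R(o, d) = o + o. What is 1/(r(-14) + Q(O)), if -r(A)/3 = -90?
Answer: 112/30241 ≈ 0.0037036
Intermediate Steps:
R(o, d) = 2*o
r(A) = 270 (r(A) = -3*(-90) = 270)
O = 56 (O = -4*(-4 + 2*(-5)) = -4*(-4 - 10) = -4*(-14) = 56)
Q(f) = 1/(2*f)
1/(r(-14) + Q(O)) = 1/(270 + (½)/56) = 1/(270 + (½)*(1/56)) = 1/(270 + 1/112) = 1/(30241/112) = 112/30241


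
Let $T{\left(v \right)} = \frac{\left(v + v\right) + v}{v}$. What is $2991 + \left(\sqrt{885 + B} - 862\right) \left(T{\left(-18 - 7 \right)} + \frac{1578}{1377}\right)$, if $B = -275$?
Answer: $- \frac{267517}{459} + \frac{1903 \sqrt{610}}{459} \approx -480.43$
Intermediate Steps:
$T{\left(v \right)} = 3$ ($T{\left(v \right)} = \frac{2 v + v}{v} = \frac{3 v}{v} = 3$)
$2991 + \left(\sqrt{885 + B} - 862\right) \left(T{\left(-18 - 7 \right)} + \frac{1578}{1377}\right) = 2991 + \left(\sqrt{885 - 275} - 862\right) \left(3 + \frac{1578}{1377}\right) = 2991 + \left(\sqrt{610} - 862\right) \left(3 + 1578 \cdot \frac{1}{1377}\right) = 2991 + \left(-862 + \sqrt{610}\right) \left(3 + \frac{526}{459}\right) = 2991 + \left(-862 + \sqrt{610}\right) \frac{1903}{459} = 2991 - \left(\frac{1640386}{459} - \frac{1903 \sqrt{610}}{459}\right) = - \frac{267517}{459} + \frac{1903 \sqrt{610}}{459}$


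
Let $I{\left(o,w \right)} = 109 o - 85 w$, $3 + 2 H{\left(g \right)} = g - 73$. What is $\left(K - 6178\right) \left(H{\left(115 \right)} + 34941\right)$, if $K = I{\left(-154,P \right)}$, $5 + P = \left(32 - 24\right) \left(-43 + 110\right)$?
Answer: $- \frac{4761550179}{2} \approx -2.3808 \cdot 10^{9}$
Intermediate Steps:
$H{\left(g \right)} = -38 + \frac{g}{2}$ ($H{\left(g \right)} = - \frac{3}{2} + \frac{g - 73}{2} = - \frac{3}{2} + \frac{-73 + g}{2} = - \frac{3}{2} + \left(- \frac{73}{2} + \frac{g}{2}\right) = -38 + \frac{g}{2}$)
$P = 531$ ($P = -5 + \left(32 - 24\right) \left(-43 + 110\right) = -5 + 8 \cdot 67 = -5 + 536 = 531$)
$I{\left(o,w \right)} = - 85 w + 109 o$
$K = -61921$ ($K = \left(-85\right) 531 + 109 \left(-154\right) = -45135 - 16786 = -61921$)
$\left(K - 6178\right) \left(H{\left(115 \right)} + 34941\right) = \left(-61921 - 6178\right) \left(\left(-38 + \frac{1}{2} \cdot 115\right) + 34941\right) = - 68099 \left(\left(-38 + \frac{115}{2}\right) + 34941\right) = - 68099 \left(\frac{39}{2} + 34941\right) = \left(-68099\right) \frac{69921}{2} = - \frac{4761550179}{2}$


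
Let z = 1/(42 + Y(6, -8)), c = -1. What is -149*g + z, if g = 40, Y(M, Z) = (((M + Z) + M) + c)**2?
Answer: -303959/51 ≈ -5960.0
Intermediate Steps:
Y(M, Z) = (-1 + Z + 2*M)**2 (Y(M, Z) = (((M + Z) + M) - 1)**2 = ((Z + 2*M) - 1)**2 = (-1 + Z + 2*M)**2)
z = 1/51 (z = 1/(42 + (-1 - 8 + 2*6)**2) = 1/(42 + (-1 - 8 + 12)**2) = 1/(42 + 3**2) = 1/(42 + 9) = 1/51 ≈ 0.019608)
-149*g + z = -149*40 + 1/51 = -5960 + 1/51 = -303959/51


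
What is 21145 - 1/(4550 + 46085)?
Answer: 1070677074/50635 ≈ 21145.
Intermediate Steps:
21145 - 1/(4550 + 46085) = 21145 - 1/50635 = 1070677074/50635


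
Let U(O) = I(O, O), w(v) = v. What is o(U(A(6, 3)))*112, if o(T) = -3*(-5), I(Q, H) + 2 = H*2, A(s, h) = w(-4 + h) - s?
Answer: 1680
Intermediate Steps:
A(s, h) = -4 + h - s (A(s, h) = (-4 + h) - s = -4 + h - s)
I(Q, H) = -2 + 2*H (I(Q, H) = -2 + H*2 = -2 + 2*H)
U(O) = -2 + 2*O
o(T) = 15
o(U(A(6, 3)))*112 = 15*112 = 1680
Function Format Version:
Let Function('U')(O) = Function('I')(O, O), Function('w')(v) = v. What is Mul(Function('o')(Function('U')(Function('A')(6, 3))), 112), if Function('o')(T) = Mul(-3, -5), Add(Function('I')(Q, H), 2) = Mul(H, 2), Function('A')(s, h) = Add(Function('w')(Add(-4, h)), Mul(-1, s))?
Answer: 1680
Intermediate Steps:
Function('A')(s, h) = Add(-4, h, Mul(-1, s)) (Function('A')(s, h) = Add(Add(-4, h), Mul(-1, s)) = Add(-4, h, Mul(-1, s)))
Function('I')(Q, H) = Add(-2, Mul(2, H)) (Function('I')(Q, H) = Add(-2, Mul(H, 2)) = Add(-2, Mul(2, H)))
Function('U')(O) = Add(-2, Mul(2, O))
Function('o')(T) = 15
Mul(Function('o')(Function('U')(Function('A')(6, 3))), 112) = Mul(15, 112) = 1680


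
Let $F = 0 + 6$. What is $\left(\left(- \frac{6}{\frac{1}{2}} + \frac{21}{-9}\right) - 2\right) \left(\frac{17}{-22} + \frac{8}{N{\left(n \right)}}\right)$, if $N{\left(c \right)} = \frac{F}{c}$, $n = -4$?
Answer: $\frac{19747}{198} \approx 99.732$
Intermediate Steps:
$F = 6$
$N{\left(c \right)} = \frac{6}{c}$
$\left(\left(- \frac{6}{\frac{1}{2}} + \frac{21}{-9}\right) - 2\right) \left(\frac{17}{-22} + \frac{8}{N{\left(n \right)}}\right) = \left(\left(- \frac{6}{\frac{1}{2}} + \frac{21}{-9}\right) - 2\right) \left(\frac{17}{-22} + \frac{8}{6 \frac{1}{-4}}\right) = \left(\left(- 6 \frac{1}{\frac{1}{2}} + 21 \left(- \frac{1}{9}\right)\right) - 2\right) \left(17 \left(- \frac{1}{22}\right) + \frac{8}{6 \left(- \frac{1}{4}\right)}\right) = \left(\left(\left(-6\right) 2 - \frac{7}{3}\right) - 2\right) \left(- \frac{17}{22} + \frac{8}{- \frac{3}{2}}\right) = \left(\left(-12 - \frac{7}{3}\right) - 2\right) \left(- \frac{17}{22} + 8 \left(- \frac{2}{3}\right)\right) = \left(- \frac{43}{3} - 2\right) \left(- \frac{17}{22} - \frac{16}{3}\right) = \left(- \frac{49}{3}\right) \left(- \frac{403}{66}\right) = \frac{19747}{198}$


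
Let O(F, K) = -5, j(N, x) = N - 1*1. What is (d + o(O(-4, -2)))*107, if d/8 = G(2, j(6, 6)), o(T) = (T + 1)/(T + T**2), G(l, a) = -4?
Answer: -17227/5 ≈ -3445.4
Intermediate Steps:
j(N, x) = -1 + N (j(N, x) = N - 1 = -1 + N)
o(T) = (1 + T)/(T + T**2)
d = -32 (d = 8*(-4) = -32)
(d + o(O(-4, -2)))*107 = (-32 + 1/(-5))*107 = (-32 - 1/5)*107 = -161/5*107 = -17227/5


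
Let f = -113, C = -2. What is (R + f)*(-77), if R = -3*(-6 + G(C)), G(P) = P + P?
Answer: 6391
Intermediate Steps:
G(P) = 2*P
R = 30 (R = -3*(-6 + 2*(-2)) = -3*(-6 - 4) = -3*(-10) = 30)
(R + f)*(-77) = (30 - 113)*(-77) = -83*(-77) = 6391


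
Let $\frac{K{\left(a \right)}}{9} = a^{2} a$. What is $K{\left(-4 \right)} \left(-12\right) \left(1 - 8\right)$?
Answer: $-48384$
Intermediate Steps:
$K{\left(a \right)} = 9 a^{3}$ ($K{\left(a \right)} = 9 a^{2} a = 9 a^{3}$)
$K{\left(-4 \right)} \left(-12\right) \left(1 - 8\right) = 9 \left(-4\right)^{3} \left(-12\right) \left(1 - 8\right) = 9 \left(-64\right) \left(-12\right) \left(-7\right) = \left(-576\right) \left(-12\right) \left(-7\right) = 6912 \left(-7\right) = -48384$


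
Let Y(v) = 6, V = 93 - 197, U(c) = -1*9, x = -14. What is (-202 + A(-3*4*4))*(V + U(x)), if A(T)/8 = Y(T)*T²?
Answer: -12474070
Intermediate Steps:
U(c) = -9
V = -104
A(T) = 48*T² (A(T) = 8*(6*T²) = 48*T²)
(-202 + A(-3*4*4))*(V + U(x)) = (-202 + 48*(-3*4*4)²)*(-104 - 9) = (-202 + 48*(-12*4)²)*(-113) = (-202 + 48*(-48)²)*(-113) = (-202 + 48*2304)*(-113) = (-202 + 110592)*(-113) = 110390*(-113) = -12474070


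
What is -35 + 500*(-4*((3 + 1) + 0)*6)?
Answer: -48035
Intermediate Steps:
-35 + 500*(-4*((3 + 1) + 0)*6) = -35 + 500*(-4*(4 + 0)*6) = -35 + 500*(-4*4*6) = -35 + 500*(-16*6) = -35 + 500*(-96) = -35 - 48000 = -48035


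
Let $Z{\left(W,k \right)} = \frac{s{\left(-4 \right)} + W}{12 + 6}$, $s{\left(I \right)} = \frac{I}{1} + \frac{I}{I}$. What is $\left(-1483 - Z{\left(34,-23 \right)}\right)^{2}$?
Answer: $\frac{714225625}{324} \approx 2.2044 \cdot 10^{6}$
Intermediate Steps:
$s{\left(I \right)} = 1 + I$ ($s{\left(I \right)} = I 1 + 1 = I + 1 = 1 + I$)
$Z{\left(W,k \right)} = - \frac{1}{6} + \frac{W}{18}$ ($Z{\left(W,k \right)} = \frac{\left(1 - 4\right) + W}{12 + 6} = \frac{-3 + W}{18} = \left(-3 + W\right) \frac{1}{18} = - \frac{1}{6} + \frac{W}{18}$)
$\left(-1483 - Z{\left(34,-23 \right)}\right)^{2} = \left(-1483 - \left(- \frac{1}{6} + \frac{1}{18} \cdot 34\right)\right)^{2} = \left(-1483 - \left(- \frac{1}{6} + \frac{17}{9}\right)\right)^{2} = \left(-1483 - \frac{31}{18}\right)^{2} = \left(- \frac{26725}{18}\right)^{2} = \frac{714225625}{324}$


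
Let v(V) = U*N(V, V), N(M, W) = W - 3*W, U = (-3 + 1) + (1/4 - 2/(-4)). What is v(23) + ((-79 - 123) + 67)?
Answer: -155/2 ≈ -77.500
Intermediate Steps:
U = -5/4 (U = -2 + (1*(¼) - 2*(-¼)) = -2 + (¼ + ½) = -2 + ¾ = -5/4 ≈ -1.2500)
N(M, W) = -2*W
v(V) = 5*V/2 (v(V) = -(-5)*V/2 = 5*V/2)
v(23) + ((-79 - 123) + 67) = (5/2)*23 + ((-79 - 123) + 67) = 115/2 + (-202 + 67) = 115/2 - 135 = -155/2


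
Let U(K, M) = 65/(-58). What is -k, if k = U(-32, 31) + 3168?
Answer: -183679/58 ≈ -3166.9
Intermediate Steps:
U(K, M) = -65/58 (U(K, M) = 65*(-1/58) = -65/58)
k = 183679/58 (k = -65/58 + 3168 = 183679/58 ≈ 3166.9)
-k = -1*183679/58 = -183679/58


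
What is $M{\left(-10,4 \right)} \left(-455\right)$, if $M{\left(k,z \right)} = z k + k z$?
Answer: $36400$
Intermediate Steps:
$M{\left(k,z \right)} = 2 k z$ ($M{\left(k,z \right)} = k z + k z = 2 k z$)
$M{\left(-10,4 \right)} \left(-455\right) = 2 \left(-10\right) 4 \left(-455\right) = \left(-80\right) \left(-455\right) = 36400$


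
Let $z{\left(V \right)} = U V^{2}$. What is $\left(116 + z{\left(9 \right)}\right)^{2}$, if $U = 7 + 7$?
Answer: $1562500$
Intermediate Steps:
$U = 14$
$z{\left(V \right)} = 14 V^{2}$
$\left(116 + z{\left(9 \right)}\right)^{2} = \left(116 + 14 \cdot 9^{2}\right)^{2} = \left(116 + 14 \cdot 81\right)^{2} = \left(116 + 1134\right)^{2} = 1250^{2} = 1562500$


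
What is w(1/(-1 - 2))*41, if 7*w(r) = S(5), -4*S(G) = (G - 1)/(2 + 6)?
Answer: -41/56 ≈ -0.73214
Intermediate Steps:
S(G) = 1/32 - G/32 (S(G) = -(G - 1)/(4*(2 + 6)) = -(-1 + G)/(4*8) = -(-⅛ + G/8)/4 = 1/32 - G/32)
w(r) = -1/56 (w(r) = (1/32 - 1/32*5)/7 = (1/32 - 5/32)/7 = (⅐)*(-⅛) = -1/56)
w(1/(-1 - 2))*41 = -1/56*41 = -41/56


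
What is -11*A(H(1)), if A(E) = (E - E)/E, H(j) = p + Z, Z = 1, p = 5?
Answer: 0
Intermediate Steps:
H(j) = 6 (H(j) = 5 + 1 = 6)
A(E) = 0 (A(E) = 0/E = 0)
-11*A(H(1)) = -11*0 = 0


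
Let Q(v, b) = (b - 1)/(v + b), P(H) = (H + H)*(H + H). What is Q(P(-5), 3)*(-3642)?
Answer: -7284/103 ≈ -70.719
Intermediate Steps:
P(H) = 4*H² (P(H) = (2*H)*(2*H) = 4*H²)
Q(v, b) = (-1 + b)/(b + v)
Q(P(-5), 3)*(-3642) = ((-1 + 3)/(3 + 4*(-5)²))*(-3642) = (2/(3 + 4*25))*(-3642) = (2/(3 + 100))*(-3642) = (2/103)*(-3642) = -7284/103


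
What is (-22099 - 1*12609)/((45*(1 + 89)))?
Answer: -17354/2025 ≈ -8.5699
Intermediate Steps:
(-22099 - 1*12609)/((45*(1 + 89))) = (-22099 - 12609)/((45*90)) = -34708/4050 = -34708*1/4050 = -17354/2025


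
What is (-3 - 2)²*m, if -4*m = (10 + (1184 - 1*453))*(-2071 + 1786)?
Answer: 5279625/4 ≈ 1.3199e+6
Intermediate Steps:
m = 211185/4 (m = -(10 + (1184 - 1*453))*(-2071 + 1786)/4 = -(10 + (1184 - 453))*(-285)/4 = -(10 + 731)*(-285)/4 = -741*(-285)/4 = -¼*(-211185) = 211185/4 ≈ 52796.)
(-3 - 2)²*m = (-3 - 2)²*(211185/4) = (-5)²*(211185/4) = 25*(211185/4) = 5279625/4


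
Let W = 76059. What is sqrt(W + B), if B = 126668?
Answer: sqrt(202727) ≈ 450.25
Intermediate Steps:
sqrt(W + B) = sqrt(76059 + 126668) = sqrt(202727)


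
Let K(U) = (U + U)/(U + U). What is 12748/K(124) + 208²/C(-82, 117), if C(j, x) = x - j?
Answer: 2580116/199 ≈ 12965.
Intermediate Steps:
K(U) = 1 (K(U) = (2*U)/((2*U)) = (2*U)*(1/(2*U)) = 1)
12748/K(124) + 208²/C(-82, 117) = 12748/1 + 208²/(117 - 1*(-82)) = 12748*1 + 43264/(117 + 82) = 12748 + 43264/199 = 2580116/199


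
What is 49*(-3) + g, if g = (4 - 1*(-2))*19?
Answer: -33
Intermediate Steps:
g = 114 (g = (4 + 2)*19 = 6*19 = 114)
49*(-3) + g = 49*(-3) + 114 = -147 + 114 = -33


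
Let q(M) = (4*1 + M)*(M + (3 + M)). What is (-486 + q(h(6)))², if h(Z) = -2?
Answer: 238144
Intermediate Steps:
q(M) = (3 + 2*M)*(4 + M) (q(M) = (4 + M)*(3 + 2*M) = (3 + 2*M)*(4 + M))
(-486 + q(h(6)))² = (-486 + (12 + 2*(-2)² + 11*(-2)))² = (-486 + (12 + 2*4 - 22))² = (-486 + (12 + 8 - 22))² = (-486 - 2)² = (-488)² = 238144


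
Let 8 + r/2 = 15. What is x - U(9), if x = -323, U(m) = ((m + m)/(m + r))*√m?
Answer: -7483/23 ≈ -325.35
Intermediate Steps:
r = 14 (r = -16 + 2*15 = -16 + 30 = 14)
U(m) = 2*m^(3/2)/(14 + m) (U(m) = ((m + m)/(m + 14))*√m = ((2*m)/(14 + m))*√m = (2*m/(14 + m))*√m = 2*m^(3/2)/(14 + m))
x - U(9) = -323 - 2*9^(3/2)/(14 + 9) = -323 - 2*27/23 = -323 - 1*54/23 = -323 - 54/23 = -7483/23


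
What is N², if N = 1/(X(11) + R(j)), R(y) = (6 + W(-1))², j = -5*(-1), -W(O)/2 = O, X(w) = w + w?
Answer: 1/7396 ≈ 0.00013521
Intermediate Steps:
X(w) = 2*w
W(O) = -2*O
j = 5
R(y) = 64 (R(y) = (6 - 2*(-1))² = (6 + 2)² = 8² = 64)
N = 1/86 (N = 1/(2*11 + 64) = 1/(22 + 64) = 1/86 ≈ 0.011628)
N² = (1/86)² = 1/7396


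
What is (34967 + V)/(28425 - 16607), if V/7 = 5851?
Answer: 1998/311 ≈ 6.4244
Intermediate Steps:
V = 40957 (V = 7*5851 = 40957)
(34967 + V)/(28425 - 16607) = (34967 + 40957)/(28425 - 16607) = 75924/11818 = 75924*(1/11818) = 1998/311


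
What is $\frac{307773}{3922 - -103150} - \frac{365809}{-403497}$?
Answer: $\frac{163353383429}{43203230784} \approx 3.781$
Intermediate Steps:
$\frac{307773}{3922 - -103150} - \frac{365809}{-403497} = \frac{307773}{3922 + 103150} - - \frac{365809}{403497} = \frac{307773}{107072} + \frac{365809}{403497} = \frac{163353383429}{43203230784}$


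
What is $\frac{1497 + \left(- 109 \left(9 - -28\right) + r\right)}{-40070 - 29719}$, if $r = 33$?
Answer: $\frac{2503}{69789} \approx 0.035865$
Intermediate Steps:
$\frac{1497 + \left(- 109 \left(9 - -28\right) + r\right)}{-40070 - 29719} = \frac{1497 + \left(- 109 \left(9 - -28\right) + 33\right)}{-40070 - 29719} = \frac{1497 + \left(- 109 \left(9 + 28\right) + 33\right)}{-69789} = \left(1497 + \left(\left(-109\right) 37 + 33\right)\right) \left(- \frac{1}{69789}\right) = \left(1497 + \left(-4033 + 33\right)\right) \left(- \frac{1}{69789}\right) = \left(1497 - 4000\right) \left(- \frac{1}{69789}\right) = \left(-2503\right) \left(- \frac{1}{69789}\right) = \frac{2503}{69789}$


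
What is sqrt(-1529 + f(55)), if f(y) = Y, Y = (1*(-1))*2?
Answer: I*sqrt(1531) ≈ 39.128*I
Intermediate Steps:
Y = -2 (Y = -1*2 = -2)
f(y) = -2
sqrt(-1529 + f(55)) = sqrt(-1529 - 2) = sqrt(-1531) = I*sqrt(1531)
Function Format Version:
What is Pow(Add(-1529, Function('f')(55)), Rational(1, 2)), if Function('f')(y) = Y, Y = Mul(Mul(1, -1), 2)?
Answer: Mul(I, Pow(1531, Rational(1, 2))) ≈ Mul(39.128, I)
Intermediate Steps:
Y = -2 (Y = Mul(-1, 2) = -2)
Function('f')(y) = -2
Pow(Add(-1529, Function('f')(55)), Rational(1, 2)) = Pow(Add(-1529, -2), Rational(1, 2)) = Pow(-1531, Rational(1, 2)) = Mul(I, Pow(1531, Rational(1, 2)))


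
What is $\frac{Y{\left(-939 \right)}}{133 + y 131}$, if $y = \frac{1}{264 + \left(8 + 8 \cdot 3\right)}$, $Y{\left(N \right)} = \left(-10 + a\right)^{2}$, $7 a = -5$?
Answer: $\frac{1665000}{1935451} \approx 0.86026$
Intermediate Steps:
$a = - \frac{5}{7}$ ($a = \frac{1}{7} \left(-5\right) = - \frac{5}{7} \approx -0.71429$)
$Y{\left(N \right)} = \frac{5625}{49}$ ($Y{\left(N \right)} = \left(-10 - \frac{5}{7}\right)^{2} = \left(- \frac{75}{7}\right)^{2} = \frac{5625}{49}$)
$y = \frac{1}{296}$ ($y = \frac{1}{264 + \left(8 + 24\right)} = \frac{1}{264 + 32} = \frac{1}{296} \approx 0.0033784$)
$\frac{Y{\left(-939 \right)}}{133 + y 131} = \frac{5625}{49 \left(133 + \frac{1}{296} \cdot 131\right)} = \frac{5625}{49 \left(133 + \frac{131}{296}\right)} = \frac{5625}{49 \cdot \frac{39499}{296}} = \frac{5625}{49} \cdot \frac{296}{39499} = \frac{1665000}{1935451}$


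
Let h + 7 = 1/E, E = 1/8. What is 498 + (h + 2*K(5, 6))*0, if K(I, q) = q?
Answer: 498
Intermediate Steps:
E = 1/8 ≈ 0.12500
h = 1 (h = -7 + 1/(1/8) = -7 + 8 = 1)
498 + (h + 2*K(5, 6))*0 = 498 + (1 + 2*6)*0 = 498 + (1 + 12)*0 = 498 + 13*0 = 498 + 0 = 498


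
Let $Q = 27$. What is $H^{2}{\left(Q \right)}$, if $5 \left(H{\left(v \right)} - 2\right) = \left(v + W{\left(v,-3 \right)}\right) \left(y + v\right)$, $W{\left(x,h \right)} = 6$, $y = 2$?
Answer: $\frac{935089}{25} \approx 37404.0$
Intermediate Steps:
$H{\left(v \right)} = 2 + \frac{\left(2 + v\right) \left(6 + v\right)}{5}$ ($H{\left(v \right)} = 2 + \frac{\left(v + 6\right) \left(2 + v\right)}{5} = 2 + \frac{\left(6 + v\right) \left(2 + v\right)}{5} = 2 + \frac{\left(2 + v\right) \left(6 + v\right)}{5}$)
$H^{2}{\left(Q \right)} = \left(\frac{22}{5} + \frac{27^{2}}{5} + \frac{8}{5} \cdot 27\right)^{2} = \left(\frac{22}{5} + \frac{1}{5} \cdot 729 + \frac{216}{5}\right)^{2} = \left(\frac{22}{5} + \frac{729}{5} + \frac{216}{5}\right)^{2} = \left(\frac{967}{5}\right)^{2} = \frac{935089}{25}$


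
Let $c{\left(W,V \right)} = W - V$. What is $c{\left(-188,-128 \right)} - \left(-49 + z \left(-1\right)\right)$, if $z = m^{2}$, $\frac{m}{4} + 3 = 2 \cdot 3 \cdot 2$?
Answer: $1285$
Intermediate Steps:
$m = 36$ ($m = -12 + 4 \cdot 2 \cdot 3 \cdot 2 = -12 + 4 \cdot 6 \cdot 2 = -12 + 4 \cdot 12 = -12 + 48 = 36$)
$z = 1296$ ($z = 36^{2} = 1296$)
$c{\left(-188,-128 \right)} - \left(-49 + z \left(-1\right)\right) = \left(-188 - -128\right) - \left(-49 + 1296 \left(-1\right)\right) = \left(-188 + 128\right) - \left(-49 - 1296\right) = -60 - -1345 = -60 + 1345 = 1285$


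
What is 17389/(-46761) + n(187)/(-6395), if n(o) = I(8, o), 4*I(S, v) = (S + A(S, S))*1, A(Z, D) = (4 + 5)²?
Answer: -448972349/1196146380 ≈ -0.37535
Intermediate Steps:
A(Z, D) = 81 (A(Z, D) = 9² = 81)
I(S, v) = 81/4 + S/4 (I(S, v) = ((S + 81)*1)/4 = ((81 + S)*1)/4 = (81 + S)/4 = 81/4 + S/4)
n(o) = 89/4 (n(o) = 81/4 + (¼)*8 = 81/4 + 2 = 89/4)
17389/(-46761) + n(187)/(-6395) = 17389/(-46761) + (89/4)/(-6395) = 17389*(-1/46761) + (89/4)*(-1/6395) = -17389/46761 - 89/25580 = -448972349/1196146380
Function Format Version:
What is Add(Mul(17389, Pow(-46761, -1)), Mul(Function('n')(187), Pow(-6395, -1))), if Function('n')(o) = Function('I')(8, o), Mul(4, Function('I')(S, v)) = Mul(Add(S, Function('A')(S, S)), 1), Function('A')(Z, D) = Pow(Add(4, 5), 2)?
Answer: Rational(-448972349, 1196146380) ≈ -0.37535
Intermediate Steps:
Function('A')(Z, D) = 81 (Function('A')(Z, D) = Pow(9, 2) = 81)
Function('I')(S, v) = Add(Rational(81, 4), Mul(Rational(1, 4), S)) (Function('I')(S, v) = Mul(Rational(1, 4), Mul(Add(S, 81), 1)) = Mul(Rational(1, 4), Mul(Add(81, S), 1)) = Mul(Rational(1, 4), Add(81, S)) = Add(Rational(81, 4), Mul(Rational(1, 4), S)))
Function('n')(o) = Rational(89, 4) (Function('n')(o) = Add(Rational(81, 4), Mul(Rational(1, 4), 8)) = Add(Rational(81, 4), 2) = Rational(89, 4))
Add(Mul(17389, Pow(-46761, -1)), Mul(Function('n')(187), Pow(-6395, -1))) = Add(Mul(17389, Pow(-46761, -1)), Mul(Rational(89, 4), Pow(-6395, -1))) = Add(Mul(17389, Rational(-1, 46761)), Mul(Rational(89, 4), Rational(-1, 6395))) = Add(Rational(-17389, 46761), Rational(-89, 25580)) = Rational(-448972349, 1196146380)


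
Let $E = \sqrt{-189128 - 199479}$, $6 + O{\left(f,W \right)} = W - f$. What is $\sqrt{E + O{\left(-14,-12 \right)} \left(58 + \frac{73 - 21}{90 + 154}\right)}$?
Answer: $\frac{\sqrt{-866444 + 3721 i \sqrt{388607}}}{61} \approx 14.707 + 21.193 i$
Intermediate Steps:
$O{\left(f,W \right)} = -6 + W - f$ ($O{\left(f,W \right)} = -6 + \left(W - f\right) = -6 + W - f$)
$E = i \sqrt{388607}$ ($E = \sqrt{-388607} = i \sqrt{388607} \approx 623.38 i$)
$\sqrt{E + O{\left(-14,-12 \right)} \left(58 + \frac{73 - 21}{90 + 154}\right)} = \sqrt{i \sqrt{388607} + \left(-6 - 12 - -14\right) \left(58 + \frac{73 - 21}{90 + 154}\right)} = \sqrt{i \sqrt{388607} + \left(-6 - 12 + 14\right) \left(58 + \frac{52}{244}\right)} = \sqrt{i \sqrt{388607} - 4 \left(58 + 52 \cdot \frac{1}{244}\right)} = \sqrt{i \sqrt{388607} - 4 \left(58 + \frac{13}{61}\right)} = \sqrt{i \sqrt{388607} - \frac{14204}{61}} = \sqrt{- \frac{14204}{61} + i \sqrt{388607}}$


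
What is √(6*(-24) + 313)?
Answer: 13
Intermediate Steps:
√(6*(-24) + 313) = √(-144 + 313) = √169 = 13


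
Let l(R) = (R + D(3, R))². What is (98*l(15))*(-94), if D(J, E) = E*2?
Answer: -18654300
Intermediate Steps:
D(J, E) = 2*E
l(R) = 9*R² (l(R) = (R + 2*R)² = (3*R)² = 9*R²)
(98*l(15))*(-94) = (98*(9*15²))*(-94) = (98*(9*225))*(-94) = (98*2025)*(-94) = 198450*(-94) = -18654300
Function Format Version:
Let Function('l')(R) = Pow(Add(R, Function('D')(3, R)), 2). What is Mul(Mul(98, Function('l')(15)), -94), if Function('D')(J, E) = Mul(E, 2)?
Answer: -18654300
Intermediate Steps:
Function('D')(J, E) = Mul(2, E)
Function('l')(R) = Mul(9, Pow(R, 2)) (Function('l')(R) = Pow(Add(R, Mul(2, R)), 2) = Pow(Mul(3, R), 2) = Mul(9, Pow(R, 2)))
Mul(Mul(98, Function('l')(15)), -94) = Mul(Mul(98, Mul(9, Pow(15, 2))), -94) = Mul(Mul(98, Mul(9, 225)), -94) = Mul(Mul(98, 2025), -94) = Mul(198450, -94) = -18654300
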